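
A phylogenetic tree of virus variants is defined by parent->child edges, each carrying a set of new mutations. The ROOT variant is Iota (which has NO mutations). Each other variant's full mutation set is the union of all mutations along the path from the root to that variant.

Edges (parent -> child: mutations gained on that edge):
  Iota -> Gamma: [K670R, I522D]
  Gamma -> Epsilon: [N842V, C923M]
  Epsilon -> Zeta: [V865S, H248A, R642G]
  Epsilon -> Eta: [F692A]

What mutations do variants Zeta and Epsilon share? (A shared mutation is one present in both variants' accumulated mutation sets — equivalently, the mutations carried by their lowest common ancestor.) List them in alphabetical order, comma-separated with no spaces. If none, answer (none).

Answer: C923M,I522D,K670R,N842V

Derivation:
Accumulating mutations along path to Zeta:
  At Iota: gained [] -> total []
  At Gamma: gained ['K670R', 'I522D'] -> total ['I522D', 'K670R']
  At Epsilon: gained ['N842V', 'C923M'] -> total ['C923M', 'I522D', 'K670R', 'N842V']
  At Zeta: gained ['V865S', 'H248A', 'R642G'] -> total ['C923M', 'H248A', 'I522D', 'K670R', 'N842V', 'R642G', 'V865S']
Mutations(Zeta) = ['C923M', 'H248A', 'I522D', 'K670R', 'N842V', 'R642G', 'V865S']
Accumulating mutations along path to Epsilon:
  At Iota: gained [] -> total []
  At Gamma: gained ['K670R', 'I522D'] -> total ['I522D', 'K670R']
  At Epsilon: gained ['N842V', 'C923M'] -> total ['C923M', 'I522D', 'K670R', 'N842V']
Mutations(Epsilon) = ['C923M', 'I522D', 'K670R', 'N842V']
Intersection: ['C923M', 'H248A', 'I522D', 'K670R', 'N842V', 'R642G', 'V865S'] ∩ ['C923M', 'I522D', 'K670R', 'N842V'] = ['C923M', 'I522D', 'K670R', 'N842V']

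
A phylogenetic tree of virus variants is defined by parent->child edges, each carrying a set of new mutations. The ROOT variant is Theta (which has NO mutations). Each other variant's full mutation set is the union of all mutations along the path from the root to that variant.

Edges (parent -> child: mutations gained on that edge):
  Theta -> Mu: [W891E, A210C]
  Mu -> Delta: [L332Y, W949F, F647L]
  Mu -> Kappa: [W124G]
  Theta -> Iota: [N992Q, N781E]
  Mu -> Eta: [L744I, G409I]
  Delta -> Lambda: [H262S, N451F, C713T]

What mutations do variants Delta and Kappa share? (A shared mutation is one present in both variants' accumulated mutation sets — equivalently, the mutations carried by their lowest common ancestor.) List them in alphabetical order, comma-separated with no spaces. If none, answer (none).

Answer: A210C,W891E

Derivation:
Accumulating mutations along path to Delta:
  At Theta: gained [] -> total []
  At Mu: gained ['W891E', 'A210C'] -> total ['A210C', 'W891E']
  At Delta: gained ['L332Y', 'W949F', 'F647L'] -> total ['A210C', 'F647L', 'L332Y', 'W891E', 'W949F']
Mutations(Delta) = ['A210C', 'F647L', 'L332Y', 'W891E', 'W949F']
Accumulating mutations along path to Kappa:
  At Theta: gained [] -> total []
  At Mu: gained ['W891E', 'A210C'] -> total ['A210C', 'W891E']
  At Kappa: gained ['W124G'] -> total ['A210C', 'W124G', 'W891E']
Mutations(Kappa) = ['A210C', 'W124G', 'W891E']
Intersection: ['A210C', 'F647L', 'L332Y', 'W891E', 'W949F'] ∩ ['A210C', 'W124G', 'W891E'] = ['A210C', 'W891E']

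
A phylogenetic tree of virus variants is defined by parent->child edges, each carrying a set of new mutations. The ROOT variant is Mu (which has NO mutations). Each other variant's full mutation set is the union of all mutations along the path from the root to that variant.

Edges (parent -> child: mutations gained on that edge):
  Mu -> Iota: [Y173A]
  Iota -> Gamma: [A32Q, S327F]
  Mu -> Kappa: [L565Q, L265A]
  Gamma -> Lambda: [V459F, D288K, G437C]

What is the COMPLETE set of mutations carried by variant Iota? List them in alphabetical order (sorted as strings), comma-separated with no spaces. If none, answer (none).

At Mu: gained [] -> total []
At Iota: gained ['Y173A'] -> total ['Y173A']

Answer: Y173A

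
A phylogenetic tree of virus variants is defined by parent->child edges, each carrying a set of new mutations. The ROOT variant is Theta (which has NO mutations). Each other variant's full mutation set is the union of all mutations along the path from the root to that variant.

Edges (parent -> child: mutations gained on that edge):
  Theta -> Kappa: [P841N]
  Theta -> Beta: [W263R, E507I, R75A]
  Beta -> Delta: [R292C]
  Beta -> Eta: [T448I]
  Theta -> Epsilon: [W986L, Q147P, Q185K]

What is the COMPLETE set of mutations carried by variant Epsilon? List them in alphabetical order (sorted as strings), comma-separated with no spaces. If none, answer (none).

Answer: Q147P,Q185K,W986L

Derivation:
At Theta: gained [] -> total []
At Epsilon: gained ['W986L', 'Q147P', 'Q185K'] -> total ['Q147P', 'Q185K', 'W986L']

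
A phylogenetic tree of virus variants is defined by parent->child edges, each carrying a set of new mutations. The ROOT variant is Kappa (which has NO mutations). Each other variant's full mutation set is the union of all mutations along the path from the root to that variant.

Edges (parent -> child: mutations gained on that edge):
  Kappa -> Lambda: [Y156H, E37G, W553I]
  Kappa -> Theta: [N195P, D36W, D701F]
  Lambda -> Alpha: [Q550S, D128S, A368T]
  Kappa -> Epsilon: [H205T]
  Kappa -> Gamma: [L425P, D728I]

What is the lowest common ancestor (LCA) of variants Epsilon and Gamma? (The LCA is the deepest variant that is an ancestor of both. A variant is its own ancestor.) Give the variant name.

Answer: Kappa

Derivation:
Path from root to Epsilon: Kappa -> Epsilon
  ancestors of Epsilon: {Kappa, Epsilon}
Path from root to Gamma: Kappa -> Gamma
  ancestors of Gamma: {Kappa, Gamma}
Common ancestors: {Kappa}
Walk up from Gamma: Gamma (not in ancestors of Epsilon), Kappa (in ancestors of Epsilon)
Deepest common ancestor (LCA) = Kappa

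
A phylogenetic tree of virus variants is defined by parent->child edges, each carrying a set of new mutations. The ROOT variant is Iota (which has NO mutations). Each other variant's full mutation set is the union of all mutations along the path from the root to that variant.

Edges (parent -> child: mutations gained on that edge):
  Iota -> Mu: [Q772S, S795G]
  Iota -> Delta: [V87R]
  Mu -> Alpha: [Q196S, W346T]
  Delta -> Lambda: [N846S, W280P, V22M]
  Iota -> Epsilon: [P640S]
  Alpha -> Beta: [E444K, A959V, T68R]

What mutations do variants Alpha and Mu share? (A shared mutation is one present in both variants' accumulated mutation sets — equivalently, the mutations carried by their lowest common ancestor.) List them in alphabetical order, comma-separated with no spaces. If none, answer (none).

Answer: Q772S,S795G

Derivation:
Accumulating mutations along path to Alpha:
  At Iota: gained [] -> total []
  At Mu: gained ['Q772S', 'S795G'] -> total ['Q772S', 'S795G']
  At Alpha: gained ['Q196S', 'W346T'] -> total ['Q196S', 'Q772S', 'S795G', 'W346T']
Mutations(Alpha) = ['Q196S', 'Q772S', 'S795G', 'W346T']
Accumulating mutations along path to Mu:
  At Iota: gained [] -> total []
  At Mu: gained ['Q772S', 'S795G'] -> total ['Q772S', 'S795G']
Mutations(Mu) = ['Q772S', 'S795G']
Intersection: ['Q196S', 'Q772S', 'S795G', 'W346T'] ∩ ['Q772S', 'S795G'] = ['Q772S', 'S795G']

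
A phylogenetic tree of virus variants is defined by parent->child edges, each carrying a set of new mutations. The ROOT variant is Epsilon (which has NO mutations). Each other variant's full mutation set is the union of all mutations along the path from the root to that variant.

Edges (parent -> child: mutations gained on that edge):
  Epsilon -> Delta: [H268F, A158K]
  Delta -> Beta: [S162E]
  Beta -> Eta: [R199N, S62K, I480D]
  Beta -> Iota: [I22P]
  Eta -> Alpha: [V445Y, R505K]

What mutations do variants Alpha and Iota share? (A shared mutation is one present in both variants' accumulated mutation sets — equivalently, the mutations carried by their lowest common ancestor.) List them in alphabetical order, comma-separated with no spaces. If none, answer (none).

Answer: A158K,H268F,S162E

Derivation:
Accumulating mutations along path to Alpha:
  At Epsilon: gained [] -> total []
  At Delta: gained ['H268F', 'A158K'] -> total ['A158K', 'H268F']
  At Beta: gained ['S162E'] -> total ['A158K', 'H268F', 'S162E']
  At Eta: gained ['R199N', 'S62K', 'I480D'] -> total ['A158K', 'H268F', 'I480D', 'R199N', 'S162E', 'S62K']
  At Alpha: gained ['V445Y', 'R505K'] -> total ['A158K', 'H268F', 'I480D', 'R199N', 'R505K', 'S162E', 'S62K', 'V445Y']
Mutations(Alpha) = ['A158K', 'H268F', 'I480D', 'R199N', 'R505K', 'S162E', 'S62K', 'V445Y']
Accumulating mutations along path to Iota:
  At Epsilon: gained [] -> total []
  At Delta: gained ['H268F', 'A158K'] -> total ['A158K', 'H268F']
  At Beta: gained ['S162E'] -> total ['A158K', 'H268F', 'S162E']
  At Iota: gained ['I22P'] -> total ['A158K', 'H268F', 'I22P', 'S162E']
Mutations(Iota) = ['A158K', 'H268F', 'I22P', 'S162E']
Intersection: ['A158K', 'H268F', 'I480D', 'R199N', 'R505K', 'S162E', 'S62K', 'V445Y'] ∩ ['A158K', 'H268F', 'I22P', 'S162E'] = ['A158K', 'H268F', 'S162E']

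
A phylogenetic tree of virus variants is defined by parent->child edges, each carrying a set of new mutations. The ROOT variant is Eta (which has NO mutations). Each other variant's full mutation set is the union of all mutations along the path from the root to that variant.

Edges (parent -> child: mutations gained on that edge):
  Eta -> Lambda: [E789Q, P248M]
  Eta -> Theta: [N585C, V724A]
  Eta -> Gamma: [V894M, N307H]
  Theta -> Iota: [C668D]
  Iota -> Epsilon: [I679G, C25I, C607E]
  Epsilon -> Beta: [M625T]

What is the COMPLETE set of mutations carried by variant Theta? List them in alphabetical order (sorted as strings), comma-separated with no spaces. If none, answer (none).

Answer: N585C,V724A

Derivation:
At Eta: gained [] -> total []
At Theta: gained ['N585C', 'V724A'] -> total ['N585C', 'V724A']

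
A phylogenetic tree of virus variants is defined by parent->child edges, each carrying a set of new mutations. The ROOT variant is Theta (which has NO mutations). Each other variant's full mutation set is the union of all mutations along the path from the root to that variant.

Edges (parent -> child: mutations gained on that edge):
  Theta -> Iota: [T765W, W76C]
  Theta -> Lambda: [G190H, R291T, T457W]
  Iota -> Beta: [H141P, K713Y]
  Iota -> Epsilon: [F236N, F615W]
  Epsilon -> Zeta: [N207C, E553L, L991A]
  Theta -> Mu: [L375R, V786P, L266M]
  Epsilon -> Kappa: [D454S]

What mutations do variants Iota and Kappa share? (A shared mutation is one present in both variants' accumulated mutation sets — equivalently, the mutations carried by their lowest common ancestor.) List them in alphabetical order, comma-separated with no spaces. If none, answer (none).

Accumulating mutations along path to Iota:
  At Theta: gained [] -> total []
  At Iota: gained ['T765W', 'W76C'] -> total ['T765W', 'W76C']
Mutations(Iota) = ['T765W', 'W76C']
Accumulating mutations along path to Kappa:
  At Theta: gained [] -> total []
  At Iota: gained ['T765W', 'W76C'] -> total ['T765W', 'W76C']
  At Epsilon: gained ['F236N', 'F615W'] -> total ['F236N', 'F615W', 'T765W', 'W76C']
  At Kappa: gained ['D454S'] -> total ['D454S', 'F236N', 'F615W', 'T765W', 'W76C']
Mutations(Kappa) = ['D454S', 'F236N', 'F615W', 'T765W', 'W76C']
Intersection: ['T765W', 'W76C'] ∩ ['D454S', 'F236N', 'F615W', 'T765W', 'W76C'] = ['T765W', 'W76C']

Answer: T765W,W76C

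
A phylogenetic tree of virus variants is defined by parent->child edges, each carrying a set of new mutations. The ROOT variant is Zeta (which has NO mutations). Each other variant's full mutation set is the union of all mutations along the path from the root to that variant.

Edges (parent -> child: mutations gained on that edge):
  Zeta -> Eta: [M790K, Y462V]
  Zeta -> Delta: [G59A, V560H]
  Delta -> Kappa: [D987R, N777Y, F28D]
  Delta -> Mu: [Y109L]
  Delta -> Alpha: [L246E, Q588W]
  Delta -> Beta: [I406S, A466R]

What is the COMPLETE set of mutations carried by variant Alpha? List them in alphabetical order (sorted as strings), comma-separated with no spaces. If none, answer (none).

Answer: G59A,L246E,Q588W,V560H

Derivation:
At Zeta: gained [] -> total []
At Delta: gained ['G59A', 'V560H'] -> total ['G59A', 'V560H']
At Alpha: gained ['L246E', 'Q588W'] -> total ['G59A', 'L246E', 'Q588W', 'V560H']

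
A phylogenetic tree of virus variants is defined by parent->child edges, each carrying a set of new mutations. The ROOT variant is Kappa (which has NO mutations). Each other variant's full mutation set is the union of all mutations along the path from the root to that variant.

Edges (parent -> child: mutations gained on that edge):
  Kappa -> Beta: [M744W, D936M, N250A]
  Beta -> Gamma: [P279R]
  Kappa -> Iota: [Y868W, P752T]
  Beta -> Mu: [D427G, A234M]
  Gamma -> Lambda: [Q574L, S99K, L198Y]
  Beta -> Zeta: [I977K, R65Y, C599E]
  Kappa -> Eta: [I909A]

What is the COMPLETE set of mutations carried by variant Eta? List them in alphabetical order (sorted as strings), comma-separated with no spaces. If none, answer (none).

Answer: I909A

Derivation:
At Kappa: gained [] -> total []
At Eta: gained ['I909A'] -> total ['I909A']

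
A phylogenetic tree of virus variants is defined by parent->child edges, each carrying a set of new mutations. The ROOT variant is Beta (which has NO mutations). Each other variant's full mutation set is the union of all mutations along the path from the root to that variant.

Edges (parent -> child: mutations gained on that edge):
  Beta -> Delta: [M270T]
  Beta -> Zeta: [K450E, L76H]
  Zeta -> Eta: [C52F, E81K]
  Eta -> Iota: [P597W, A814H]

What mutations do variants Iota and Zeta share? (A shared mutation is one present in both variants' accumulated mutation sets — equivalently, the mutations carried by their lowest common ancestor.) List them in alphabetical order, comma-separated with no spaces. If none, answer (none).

Answer: K450E,L76H

Derivation:
Accumulating mutations along path to Iota:
  At Beta: gained [] -> total []
  At Zeta: gained ['K450E', 'L76H'] -> total ['K450E', 'L76H']
  At Eta: gained ['C52F', 'E81K'] -> total ['C52F', 'E81K', 'K450E', 'L76H']
  At Iota: gained ['P597W', 'A814H'] -> total ['A814H', 'C52F', 'E81K', 'K450E', 'L76H', 'P597W']
Mutations(Iota) = ['A814H', 'C52F', 'E81K', 'K450E', 'L76H', 'P597W']
Accumulating mutations along path to Zeta:
  At Beta: gained [] -> total []
  At Zeta: gained ['K450E', 'L76H'] -> total ['K450E', 'L76H']
Mutations(Zeta) = ['K450E', 'L76H']
Intersection: ['A814H', 'C52F', 'E81K', 'K450E', 'L76H', 'P597W'] ∩ ['K450E', 'L76H'] = ['K450E', 'L76H']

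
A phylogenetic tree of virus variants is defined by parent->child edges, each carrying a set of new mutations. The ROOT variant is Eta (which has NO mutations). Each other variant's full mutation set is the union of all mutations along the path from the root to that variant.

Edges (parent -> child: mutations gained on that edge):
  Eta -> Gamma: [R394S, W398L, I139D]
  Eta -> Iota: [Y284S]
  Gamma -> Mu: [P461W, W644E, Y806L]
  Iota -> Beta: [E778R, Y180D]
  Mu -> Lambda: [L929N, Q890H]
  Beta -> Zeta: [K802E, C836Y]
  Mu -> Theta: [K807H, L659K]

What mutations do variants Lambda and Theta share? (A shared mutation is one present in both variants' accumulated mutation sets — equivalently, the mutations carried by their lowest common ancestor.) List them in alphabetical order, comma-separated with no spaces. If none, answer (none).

Accumulating mutations along path to Lambda:
  At Eta: gained [] -> total []
  At Gamma: gained ['R394S', 'W398L', 'I139D'] -> total ['I139D', 'R394S', 'W398L']
  At Mu: gained ['P461W', 'W644E', 'Y806L'] -> total ['I139D', 'P461W', 'R394S', 'W398L', 'W644E', 'Y806L']
  At Lambda: gained ['L929N', 'Q890H'] -> total ['I139D', 'L929N', 'P461W', 'Q890H', 'R394S', 'W398L', 'W644E', 'Y806L']
Mutations(Lambda) = ['I139D', 'L929N', 'P461W', 'Q890H', 'R394S', 'W398L', 'W644E', 'Y806L']
Accumulating mutations along path to Theta:
  At Eta: gained [] -> total []
  At Gamma: gained ['R394S', 'W398L', 'I139D'] -> total ['I139D', 'R394S', 'W398L']
  At Mu: gained ['P461W', 'W644E', 'Y806L'] -> total ['I139D', 'P461W', 'R394S', 'W398L', 'W644E', 'Y806L']
  At Theta: gained ['K807H', 'L659K'] -> total ['I139D', 'K807H', 'L659K', 'P461W', 'R394S', 'W398L', 'W644E', 'Y806L']
Mutations(Theta) = ['I139D', 'K807H', 'L659K', 'P461W', 'R394S', 'W398L', 'W644E', 'Y806L']
Intersection: ['I139D', 'L929N', 'P461W', 'Q890H', 'R394S', 'W398L', 'W644E', 'Y806L'] ∩ ['I139D', 'K807H', 'L659K', 'P461W', 'R394S', 'W398L', 'W644E', 'Y806L'] = ['I139D', 'P461W', 'R394S', 'W398L', 'W644E', 'Y806L']

Answer: I139D,P461W,R394S,W398L,W644E,Y806L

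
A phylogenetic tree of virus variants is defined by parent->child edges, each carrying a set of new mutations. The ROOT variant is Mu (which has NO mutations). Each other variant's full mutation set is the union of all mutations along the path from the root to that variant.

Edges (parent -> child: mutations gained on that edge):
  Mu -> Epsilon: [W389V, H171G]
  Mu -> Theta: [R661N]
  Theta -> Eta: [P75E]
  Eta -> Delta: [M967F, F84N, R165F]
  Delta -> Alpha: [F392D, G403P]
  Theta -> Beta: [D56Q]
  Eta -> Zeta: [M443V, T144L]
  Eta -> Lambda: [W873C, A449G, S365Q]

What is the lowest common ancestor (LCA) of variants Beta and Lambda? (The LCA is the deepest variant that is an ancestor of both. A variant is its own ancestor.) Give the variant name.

Answer: Theta

Derivation:
Path from root to Beta: Mu -> Theta -> Beta
  ancestors of Beta: {Mu, Theta, Beta}
Path from root to Lambda: Mu -> Theta -> Eta -> Lambda
  ancestors of Lambda: {Mu, Theta, Eta, Lambda}
Common ancestors: {Mu, Theta}
Walk up from Lambda: Lambda (not in ancestors of Beta), Eta (not in ancestors of Beta), Theta (in ancestors of Beta), Mu (in ancestors of Beta)
Deepest common ancestor (LCA) = Theta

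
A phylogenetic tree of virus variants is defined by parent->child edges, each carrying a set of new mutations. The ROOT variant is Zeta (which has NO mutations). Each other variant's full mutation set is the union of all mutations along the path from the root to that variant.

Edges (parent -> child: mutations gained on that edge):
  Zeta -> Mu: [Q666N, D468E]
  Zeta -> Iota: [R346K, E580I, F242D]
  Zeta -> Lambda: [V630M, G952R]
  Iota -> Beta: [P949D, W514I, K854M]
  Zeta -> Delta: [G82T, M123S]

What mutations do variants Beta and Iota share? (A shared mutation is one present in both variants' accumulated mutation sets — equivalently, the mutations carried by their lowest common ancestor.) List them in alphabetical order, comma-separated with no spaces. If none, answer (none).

Accumulating mutations along path to Beta:
  At Zeta: gained [] -> total []
  At Iota: gained ['R346K', 'E580I', 'F242D'] -> total ['E580I', 'F242D', 'R346K']
  At Beta: gained ['P949D', 'W514I', 'K854M'] -> total ['E580I', 'F242D', 'K854M', 'P949D', 'R346K', 'W514I']
Mutations(Beta) = ['E580I', 'F242D', 'K854M', 'P949D', 'R346K', 'W514I']
Accumulating mutations along path to Iota:
  At Zeta: gained [] -> total []
  At Iota: gained ['R346K', 'E580I', 'F242D'] -> total ['E580I', 'F242D', 'R346K']
Mutations(Iota) = ['E580I', 'F242D', 'R346K']
Intersection: ['E580I', 'F242D', 'K854M', 'P949D', 'R346K', 'W514I'] ∩ ['E580I', 'F242D', 'R346K'] = ['E580I', 'F242D', 'R346K']

Answer: E580I,F242D,R346K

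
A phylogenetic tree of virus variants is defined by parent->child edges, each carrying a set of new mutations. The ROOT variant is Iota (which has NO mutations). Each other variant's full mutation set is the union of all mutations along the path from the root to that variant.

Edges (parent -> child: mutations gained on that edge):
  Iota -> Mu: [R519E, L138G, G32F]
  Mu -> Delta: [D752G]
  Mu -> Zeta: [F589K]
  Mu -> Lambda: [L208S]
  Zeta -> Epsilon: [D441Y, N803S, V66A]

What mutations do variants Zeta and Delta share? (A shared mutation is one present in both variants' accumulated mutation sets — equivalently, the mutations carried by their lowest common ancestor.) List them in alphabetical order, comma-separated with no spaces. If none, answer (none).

Answer: G32F,L138G,R519E

Derivation:
Accumulating mutations along path to Zeta:
  At Iota: gained [] -> total []
  At Mu: gained ['R519E', 'L138G', 'G32F'] -> total ['G32F', 'L138G', 'R519E']
  At Zeta: gained ['F589K'] -> total ['F589K', 'G32F', 'L138G', 'R519E']
Mutations(Zeta) = ['F589K', 'G32F', 'L138G', 'R519E']
Accumulating mutations along path to Delta:
  At Iota: gained [] -> total []
  At Mu: gained ['R519E', 'L138G', 'G32F'] -> total ['G32F', 'L138G', 'R519E']
  At Delta: gained ['D752G'] -> total ['D752G', 'G32F', 'L138G', 'R519E']
Mutations(Delta) = ['D752G', 'G32F', 'L138G', 'R519E']
Intersection: ['F589K', 'G32F', 'L138G', 'R519E'] ∩ ['D752G', 'G32F', 'L138G', 'R519E'] = ['G32F', 'L138G', 'R519E']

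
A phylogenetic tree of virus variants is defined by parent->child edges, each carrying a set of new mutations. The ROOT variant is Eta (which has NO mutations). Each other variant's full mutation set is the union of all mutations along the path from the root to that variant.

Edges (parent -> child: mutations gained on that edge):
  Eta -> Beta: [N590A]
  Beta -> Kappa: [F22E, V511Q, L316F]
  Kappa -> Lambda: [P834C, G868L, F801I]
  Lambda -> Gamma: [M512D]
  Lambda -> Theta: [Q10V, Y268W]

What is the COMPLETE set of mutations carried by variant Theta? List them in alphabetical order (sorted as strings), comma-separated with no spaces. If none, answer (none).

Answer: F22E,F801I,G868L,L316F,N590A,P834C,Q10V,V511Q,Y268W

Derivation:
At Eta: gained [] -> total []
At Beta: gained ['N590A'] -> total ['N590A']
At Kappa: gained ['F22E', 'V511Q', 'L316F'] -> total ['F22E', 'L316F', 'N590A', 'V511Q']
At Lambda: gained ['P834C', 'G868L', 'F801I'] -> total ['F22E', 'F801I', 'G868L', 'L316F', 'N590A', 'P834C', 'V511Q']
At Theta: gained ['Q10V', 'Y268W'] -> total ['F22E', 'F801I', 'G868L', 'L316F', 'N590A', 'P834C', 'Q10V', 'V511Q', 'Y268W']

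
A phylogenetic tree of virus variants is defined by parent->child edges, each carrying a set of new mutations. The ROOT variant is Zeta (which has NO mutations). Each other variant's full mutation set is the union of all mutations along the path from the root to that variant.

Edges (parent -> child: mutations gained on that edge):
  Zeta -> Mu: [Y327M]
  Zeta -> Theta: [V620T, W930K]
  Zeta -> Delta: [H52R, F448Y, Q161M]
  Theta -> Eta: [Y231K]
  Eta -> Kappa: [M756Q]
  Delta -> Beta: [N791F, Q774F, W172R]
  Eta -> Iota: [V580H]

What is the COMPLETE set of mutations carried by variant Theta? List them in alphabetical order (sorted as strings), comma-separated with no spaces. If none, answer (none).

At Zeta: gained [] -> total []
At Theta: gained ['V620T', 'W930K'] -> total ['V620T', 'W930K']

Answer: V620T,W930K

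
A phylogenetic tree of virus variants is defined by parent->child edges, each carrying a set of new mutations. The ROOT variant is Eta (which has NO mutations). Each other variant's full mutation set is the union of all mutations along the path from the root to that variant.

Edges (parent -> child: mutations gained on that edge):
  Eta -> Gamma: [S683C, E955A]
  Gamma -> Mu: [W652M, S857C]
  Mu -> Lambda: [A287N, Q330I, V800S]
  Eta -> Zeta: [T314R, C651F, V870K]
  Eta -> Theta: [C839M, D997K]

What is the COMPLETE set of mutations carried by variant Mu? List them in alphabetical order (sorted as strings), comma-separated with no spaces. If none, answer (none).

Answer: E955A,S683C,S857C,W652M

Derivation:
At Eta: gained [] -> total []
At Gamma: gained ['S683C', 'E955A'] -> total ['E955A', 'S683C']
At Mu: gained ['W652M', 'S857C'] -> total ['E955A', 'S683C', 'S857C', 'W652M']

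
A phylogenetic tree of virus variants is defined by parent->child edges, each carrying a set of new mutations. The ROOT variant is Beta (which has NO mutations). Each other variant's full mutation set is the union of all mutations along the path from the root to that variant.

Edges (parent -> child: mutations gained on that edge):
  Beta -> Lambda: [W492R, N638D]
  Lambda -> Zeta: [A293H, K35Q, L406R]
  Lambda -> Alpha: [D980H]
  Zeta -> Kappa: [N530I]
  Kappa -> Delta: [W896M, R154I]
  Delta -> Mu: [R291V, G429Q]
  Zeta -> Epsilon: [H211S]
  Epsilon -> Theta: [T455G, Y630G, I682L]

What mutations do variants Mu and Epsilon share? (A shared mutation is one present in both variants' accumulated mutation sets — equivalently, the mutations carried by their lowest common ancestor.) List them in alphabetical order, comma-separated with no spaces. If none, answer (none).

Answer: A293H,K35Q,L406R,N638D,W492R

Derivation:
Accumulating mutations along path to Mu:
  At Beta: gained [] -> total []
  At Lambda: gained ['W492R', 'N638D'] -> total ['N638D', 'W492R']
  At Zeta: gained ['A293H', 'K35Q', 'L406R'] -> total ['A293H', 'K35Q', 'L406R', 'N638D', 'W492R']
  At Kappa: gained ['N530I'] -> total ['A293H', 'K35Q', 'L406R', 'N530I', 'N638D', 'W492R']
  At Delta: gained ['W896M', 'R154I'] -> total ['A293H', 'K35Q', 'L406R', 'N530I', 'N638D', 'R154I', 'W492R', 'W896M']
  At Mu: gained ['R291V', 'G429Q'] -> total ['A293H', 'G429Q', 'K35Q', 'L406R', 'N530I', 'N638D', 'R154I', 'R291V', 'W492R', 'W896M']
Mutations(Mu) = ['A293H', 'G429Q', 'K35Q', 'L406R', 'N530I', 'N638D', 'R154I', 'R291V', 'W492R', 'W896M']
Accumulating mutations along path to Epsilon:
  At Beta: gained [] -> total []
  At Lambda: gained ['W492R', 'N638D'] -> total ['N638D', 'W492R']
  At Zeta: gained ['A293H', 'K35Q', 'L406R'] -> total ['A293H', 'K35Q', 'L406R', 'N638D', 'W492R']
  At Epsilon: gained ['H211S'] -> total ['A293H', 'H211S', 'K35Q', 'L406R', 'N638D', 'W492R']
Mutations(Epsilon) = ['A293H', 'H211S', 'K35Q', 'L406R', 'N638D', 'W492R']
Intersection: ['A293H', 'G429Q', 'K35Q', 'L406R', 'N530I', 'N638D', 'R154I', 'R291V', 'W492R', 'W896M'] ∩ ['A293H', 'H211S', 'K35Q', 'L406R', 'N638D', 'W492R'] = ['A293H', 'K35Q', 'L406R', 'N638D', 'W492R']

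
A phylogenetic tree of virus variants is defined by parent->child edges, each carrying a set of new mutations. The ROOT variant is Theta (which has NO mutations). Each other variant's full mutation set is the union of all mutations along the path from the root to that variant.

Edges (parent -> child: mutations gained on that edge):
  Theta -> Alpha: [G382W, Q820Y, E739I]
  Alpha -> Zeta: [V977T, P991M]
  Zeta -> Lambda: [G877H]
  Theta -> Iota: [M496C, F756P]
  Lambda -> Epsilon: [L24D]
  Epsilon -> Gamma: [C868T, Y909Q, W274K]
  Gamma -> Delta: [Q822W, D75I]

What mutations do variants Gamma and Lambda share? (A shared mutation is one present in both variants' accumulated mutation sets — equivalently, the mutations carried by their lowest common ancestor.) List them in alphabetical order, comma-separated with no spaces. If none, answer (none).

Accumulating mutations along path to Gamma:
  At Theta: gained [] -> total []
  At Alpha: gained ['G382W', 'Q820Y', 'E739I'] -> total ['E739I', 'G382W', 'Q820Y']
  At Zeta: gained ['V977T', 'P991M'] -> total ['E739I', 'G382W', 'P991M', 'Q820Y', 'V977T']
  At Lambda: gained ['G877H'] -> total ['E739I', 'G382W', 'G877H', 'P991M', 'Q820Y', 'V977T']
  At Epsilon: gained ['L24D'] -> total ['E739I', 'G382W', 'G877H', 'L24D', 'P991M', 'Q820Y', 'V977T']
  At Gamma: gained ['C868T', 'Y909Q', 'W274K'] -> total ['C868T', 'E739I', 'G382W', 'G877H', 'L24D', 'P991M', 'Q820Y', 'V977T', 'W274K', 'Y909Q']
Mutations(Gamma) = ['C868T', 'E739I', 'G382W', 'G877H', 'L24D', 'P991M', 'Q820Y', 'V977T', 'W274K', 'Y909Q']
Accumulating mutations along path to Lambda:
  At Theta: gained [] -> total []
  At Alpha: gained ['G382W', 'Q820Y', 'E739I'] -> total ['E739I', 'G382W', 'Q820Y']
  At Zeta: gained ['V977T', 'P991M'] -> total ['E739I', 'G382W', 'P991M', 'Q820Y', 'V977T']
  At Lambda: gained ['G877H'] -> total ['E739I', 'G382W', 'G877H', 'P991M', 'Q820Y', 'V977T']
Mutations(Lambda) = ['E739I', 'G382W', 'G877H', 'P991M', 'Q820Y', 'V977T']
Intersection: ['C868T', 'E739I', 'G382W', 'G877H', 'L24D', 'P991M', 'Q820Y', 'V977T', 'W274K', 'Y909Q'] ∩ ['E739I', 'G382W', 'G877H', 'P991M', 'Q820Y', 'V977T'] = ['E739I', 'G382W', 'G877H', 'P991M', 'Q820Y', 'V977T']

Answer: E739I,G382W,G877H,P991M,Q820Y,V977T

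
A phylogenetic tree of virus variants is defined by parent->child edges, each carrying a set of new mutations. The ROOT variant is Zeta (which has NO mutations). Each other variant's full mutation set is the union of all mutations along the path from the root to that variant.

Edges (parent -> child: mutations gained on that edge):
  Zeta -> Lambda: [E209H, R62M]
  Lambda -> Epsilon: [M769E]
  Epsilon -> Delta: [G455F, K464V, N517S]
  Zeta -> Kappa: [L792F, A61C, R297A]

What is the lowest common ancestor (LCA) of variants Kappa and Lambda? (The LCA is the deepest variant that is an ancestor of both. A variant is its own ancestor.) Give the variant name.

Path from root to Kappa: Zeta -> Kappa
  ancestors of Kappa: {Zeta, Kappa}
Path from root to Lambda: Zeta -> Lambda
  ancestors of Lambda: {Zeta, Lambda}
Common ancestors: {Zeta}
Walk up from Lambda: Lambda (not in ancestors of Kappa), Zeta (in ancestors of Kappa)
Deepest common ancestor (LCA) = Zeta

Answer: Zeta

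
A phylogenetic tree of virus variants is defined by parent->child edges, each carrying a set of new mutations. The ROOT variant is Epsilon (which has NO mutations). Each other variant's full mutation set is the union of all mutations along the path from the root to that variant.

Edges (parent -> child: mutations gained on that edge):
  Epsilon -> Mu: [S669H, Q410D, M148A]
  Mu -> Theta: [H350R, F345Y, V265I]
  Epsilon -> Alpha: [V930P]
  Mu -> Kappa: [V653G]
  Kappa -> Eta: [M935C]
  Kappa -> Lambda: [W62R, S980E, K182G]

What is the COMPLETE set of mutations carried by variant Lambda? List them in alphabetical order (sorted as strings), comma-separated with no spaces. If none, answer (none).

At Epsilon: gained [] -> total []
At Mu: gained ['S669H', 'Q410D', 'M148A'] -> total ['M148A', 'Q410D', 'S669H']
At Kappa: gained ['V653G'] -> total ['M148A', 'Q410D', 'S669H', 'V653G']
At Lambda: gained ['W62R', 'S980E', 'K182G'] -> total ['K182G', 'M148A', 'Q410D', 'S669H', 'S980E', 'V653G', 'W62R']

Answer: K182G,M148A,Q410D,S669H,S980E,V653G,W62R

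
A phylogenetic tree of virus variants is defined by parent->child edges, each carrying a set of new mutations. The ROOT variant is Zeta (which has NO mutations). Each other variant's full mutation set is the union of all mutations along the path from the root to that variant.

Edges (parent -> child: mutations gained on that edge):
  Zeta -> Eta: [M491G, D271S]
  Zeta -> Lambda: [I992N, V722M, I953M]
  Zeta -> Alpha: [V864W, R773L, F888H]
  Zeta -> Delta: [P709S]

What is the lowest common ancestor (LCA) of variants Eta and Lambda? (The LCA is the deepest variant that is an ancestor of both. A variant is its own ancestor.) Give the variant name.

Path from root to Eta: Zeta -> Eta
  ancestors of Eta: {Zeta, Eta}
Path from root to Lambda: Zeta -> Lambda
  ancestors of Lambda: {Zeta, Lambda}
Common ancestors: {Zeta}
Walk up from Lambda: Lambda (not in ancestors of Eta), Zeta (in ancestors of Eta)
Deepest common ancestor (LCA) = Zeta

Answer: Zeta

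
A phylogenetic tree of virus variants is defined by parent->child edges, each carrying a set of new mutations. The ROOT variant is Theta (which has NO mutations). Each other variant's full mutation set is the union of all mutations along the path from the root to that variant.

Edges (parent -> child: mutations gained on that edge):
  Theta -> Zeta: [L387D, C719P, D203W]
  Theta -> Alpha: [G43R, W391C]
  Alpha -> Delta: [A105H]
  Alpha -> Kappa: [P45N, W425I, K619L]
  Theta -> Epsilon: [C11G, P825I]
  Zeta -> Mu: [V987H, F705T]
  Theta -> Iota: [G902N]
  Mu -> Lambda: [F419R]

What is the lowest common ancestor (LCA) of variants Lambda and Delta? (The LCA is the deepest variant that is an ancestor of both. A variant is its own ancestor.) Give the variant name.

Answer: Theta

Derivation:
Path from root to Lambda: Theta -> Zeta -> Mu -> Lambda
  ancestors of Lambda: {Theta, Zeta, Mu, Lambda}
Path from root to Delta: Theta -> Alpha -> Delta
  ancestors of Delta: {Theta, Alpha, Delta}
Common ancestors: {Theta}
Walk up from Delta: Delta (not in ancestors of Lambda), Alpha (not in ancestors of Lambda), Theta (in ancestors of Lambda)
Deepest common ancestor (LCA) = Theta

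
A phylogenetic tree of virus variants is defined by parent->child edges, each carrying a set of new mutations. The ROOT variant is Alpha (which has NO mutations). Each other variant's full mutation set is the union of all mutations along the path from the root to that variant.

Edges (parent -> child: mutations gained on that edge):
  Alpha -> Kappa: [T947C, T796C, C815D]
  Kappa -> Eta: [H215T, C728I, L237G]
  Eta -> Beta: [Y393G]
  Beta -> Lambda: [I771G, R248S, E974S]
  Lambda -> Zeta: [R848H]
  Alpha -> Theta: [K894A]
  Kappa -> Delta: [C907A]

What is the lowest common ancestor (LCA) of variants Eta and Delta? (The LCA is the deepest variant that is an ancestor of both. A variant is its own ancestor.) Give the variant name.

Answer: Kappa

Derivation:
Path from root to Eta: Alpha -> Kappa -> Eta
  ancestors of Eta: {Alpha, Kappa, Eta}
Path from root to Delta: Alpha -> Kappa -> Delta
  ancestors of Delta: {Alpha, Kappa, Delta}
Common ancestors: {Alpha, Kappa}
Walk up from Delta: Delta (not in ancestors of Eta), Kappa (in ancestors of Eta), Alpha (in ancestors of Eta)
Deepest common ancestor (LCA) = Kappa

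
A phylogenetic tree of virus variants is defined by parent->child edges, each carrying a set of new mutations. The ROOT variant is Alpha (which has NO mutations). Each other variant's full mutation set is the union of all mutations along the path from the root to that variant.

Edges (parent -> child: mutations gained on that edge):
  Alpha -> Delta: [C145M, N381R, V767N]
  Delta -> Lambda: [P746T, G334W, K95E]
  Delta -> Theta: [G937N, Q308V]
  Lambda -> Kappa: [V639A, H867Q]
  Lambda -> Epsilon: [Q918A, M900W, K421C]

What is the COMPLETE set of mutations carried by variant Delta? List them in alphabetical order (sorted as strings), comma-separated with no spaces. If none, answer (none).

At Alpha: gained [] -> total []
At Delta: gained ['C145M', 'N381R', 'V767N'] -> total ['C145M', 'N381R', 'V767N']

Answer: C145M,N381R,V767N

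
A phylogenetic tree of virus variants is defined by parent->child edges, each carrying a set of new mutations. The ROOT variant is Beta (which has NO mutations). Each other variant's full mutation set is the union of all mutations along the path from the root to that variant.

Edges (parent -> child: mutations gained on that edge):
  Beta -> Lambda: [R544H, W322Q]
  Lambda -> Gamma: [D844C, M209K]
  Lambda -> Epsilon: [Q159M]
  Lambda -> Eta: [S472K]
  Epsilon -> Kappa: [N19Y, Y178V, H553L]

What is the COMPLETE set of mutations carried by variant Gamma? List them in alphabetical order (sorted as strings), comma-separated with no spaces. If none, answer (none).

Answer: D844C,M209K,R544H,W322Q

Derivation:
At Beta: gained [] -> total []
At Lambda: gained ['R544H', 'W322Q'] -> total ['R544H', 'W322Q']
At Gamma: gained ['D844C', 'M209K'] -> total ['D844C', 'M209K', 'R544H', 'W322Q']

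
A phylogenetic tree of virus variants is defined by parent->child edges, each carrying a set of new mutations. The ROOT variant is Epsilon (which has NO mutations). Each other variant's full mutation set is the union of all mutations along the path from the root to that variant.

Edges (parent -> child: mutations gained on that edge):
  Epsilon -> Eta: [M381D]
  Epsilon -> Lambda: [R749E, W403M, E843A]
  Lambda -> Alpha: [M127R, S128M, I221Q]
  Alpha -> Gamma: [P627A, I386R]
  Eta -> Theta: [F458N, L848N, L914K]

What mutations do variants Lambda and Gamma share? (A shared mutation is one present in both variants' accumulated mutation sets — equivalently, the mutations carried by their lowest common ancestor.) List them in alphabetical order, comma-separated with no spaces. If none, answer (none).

Accumulating mutations along path to Lambda:
  At Epsilon: gained [] -> total []
  At Lambda: gained ['R749E', 'W403M', 'E843A'] -> total ['E843A', 'R749E', 'W403M']
Mutations(Lambda) = ['E843A', 'R749E', 'W403M']
Accumulating mutations along path to Gamma:
  At Epsilon: gained [] -> total []
  At Lambda: gained ['R749E', 'W403M', 'E843A'] -> total ['E843A', 'R749E', 'W403M']
  At Alpha: gained ['M127R', 'S128M', 'I221Q'] -> total ['E843A', 'I221Q', 'M127R', 'R749E', 'S128M', 'W403M']
  At Gamma: gained ['P627A', 'I386R'] -> total ['E843A', 'I221Q', 'I386R', 'M127R', 'P627A', 'R749E', 'S128M', 'W403M']
Mutations(Gamma) = ['E843A', 'I221Q', 'I386R', 'M127R', 'P627A', 'R749E', 'S128M', 'W403M']
Intersection: ['E843A', 'R749E', 'W403M'] ∩ ['E843A', 'I221Q', 'I386R', 'M127R', 'P627A', 'R749E', 'S128M', 'W403M'] = ['E843A', 'R749E', 'W403M']

Answer: E843A,R749E,W403M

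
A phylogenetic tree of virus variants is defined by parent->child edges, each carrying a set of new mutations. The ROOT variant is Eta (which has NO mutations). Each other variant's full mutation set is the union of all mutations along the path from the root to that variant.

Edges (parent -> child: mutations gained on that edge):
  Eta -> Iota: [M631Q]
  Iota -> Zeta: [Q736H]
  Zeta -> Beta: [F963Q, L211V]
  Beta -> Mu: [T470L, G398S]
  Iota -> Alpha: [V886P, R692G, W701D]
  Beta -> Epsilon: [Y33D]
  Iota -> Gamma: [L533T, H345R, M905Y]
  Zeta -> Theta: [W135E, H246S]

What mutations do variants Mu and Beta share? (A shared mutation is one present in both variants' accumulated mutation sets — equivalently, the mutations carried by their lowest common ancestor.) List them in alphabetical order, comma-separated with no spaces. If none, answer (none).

Answer: F963Q,L211V,M631Q,Q736H

Derivation:
Accumulating mutations along path to Mu:
  At Eta: gained [] -> total []
  At Iota: gained ['M631Q'] -> total ['M631Q']
  At Zeta: gained ['Q736H'] -> total ['M631Q', 'Q736H']
  At Beta: gained ['F963Q', 'L211V'] -> total ['F963Q', 'L211V', 'M631Q', 'Q736H']
  At Mu: gained ['T470L', 'G398S'] -> total ['F963Q', 'G398S', 'L211V', 'M631Q', 'Q736H', 'T470L']
Mutations(Mu) = ['F963Q', 'G398S', 'L211V', 'M631Q', 'Q736H', 'T470L']
Accumulating mutations along path to Beta:
  At Eta: gained [] -> total []
  At Iota: gained ['M631Q'] -> total ['M631Q']
  At Zeta: gained ['Q736H'] -> total ['M631Q', 'Q736H']
  At Beta: gained ['F963Q', 'L211V'] -> total ['F963Q', 'L211V', 'M631Q', 'Q736H']
Mutations(Beta) = ['F963Q', 'L211V', 'M631Q', 'Q736H']
Intersection: ['F963Q', 'G398S', 'L211V', 'M631Q', 'Q736H', 'T470L'] ∩ ['F963Q', 'L211V', 'M631Q', 'Q736H'] = ['F963Q', 'L211V', 'M631Q', 'Q736H']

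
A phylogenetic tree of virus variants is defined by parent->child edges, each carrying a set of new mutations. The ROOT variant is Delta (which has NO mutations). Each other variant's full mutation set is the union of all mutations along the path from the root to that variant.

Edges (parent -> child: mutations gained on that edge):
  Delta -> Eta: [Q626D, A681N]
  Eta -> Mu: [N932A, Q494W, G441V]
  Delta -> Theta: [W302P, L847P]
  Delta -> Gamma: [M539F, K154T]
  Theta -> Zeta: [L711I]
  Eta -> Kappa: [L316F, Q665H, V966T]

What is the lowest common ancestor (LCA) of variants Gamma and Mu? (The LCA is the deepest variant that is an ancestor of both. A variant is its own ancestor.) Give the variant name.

Answer: Delta

Derivation:
Path from root to Gamma: Delta -> Gamma
  ancestors of Gamma: {Delta, Gamma}
Path from root to Mu: Delta -> Eta -> Mu
  ancestors of Mu: {Delta, Eta, Mu}
Common ancestors: {Delta}
Walk up from Mu: Mu (not in ancestors of Gamma), Eta (not in ancestors of Gamma), Delta (in ancestors of Gamma)
Deepest common ancestor (LCA) = Delta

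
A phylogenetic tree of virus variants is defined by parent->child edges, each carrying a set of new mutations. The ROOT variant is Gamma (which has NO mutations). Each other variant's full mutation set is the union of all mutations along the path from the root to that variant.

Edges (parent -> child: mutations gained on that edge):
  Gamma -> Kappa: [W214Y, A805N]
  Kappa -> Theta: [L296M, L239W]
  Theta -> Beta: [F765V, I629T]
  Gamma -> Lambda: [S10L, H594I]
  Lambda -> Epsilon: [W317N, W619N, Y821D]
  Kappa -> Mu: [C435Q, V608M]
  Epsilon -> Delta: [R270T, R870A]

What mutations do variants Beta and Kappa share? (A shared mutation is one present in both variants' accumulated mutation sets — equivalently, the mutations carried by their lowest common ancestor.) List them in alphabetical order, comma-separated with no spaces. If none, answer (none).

Answer: A805N,W214Y

Derivation:
Accumulating mutations along path to Beta:
  At Gamma: gained [] -> total []
  At Kappa: gained ['W214Y', 'A805N'] -> total ['A805N', 'W214Y']
  At Theta: gained ['L296M', 'L239W'] -> total ['A805N', 'L239W', 'L296M', 'W214Y']
  At Beta: gained ['F765V', 'I629T'] -> total ['A805N', 'F765V', 'I629T', 'L239W', 'L296M', 'W214Y']
Mutations(Beta) = ['A805N', 'F765V', 'I629T', 'L239W', 'L296M', 'W214Y']
Accumulating mutations along path to Kappa:
  At Gamma: gained [] -> total []
  At Kappa: gained ['W214Y', 'A805N'] -> total ['A805N', 'W214Y']
Mutations(Kappa) = ['A805N', 'W214Y']
Intersection: ['A805N', 'F765V', 'I629T', 'L239W', 'L296M', 'W214Y'] ∩ ['A805N', 'W214Y'] = ['A805N', 'W214Y']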